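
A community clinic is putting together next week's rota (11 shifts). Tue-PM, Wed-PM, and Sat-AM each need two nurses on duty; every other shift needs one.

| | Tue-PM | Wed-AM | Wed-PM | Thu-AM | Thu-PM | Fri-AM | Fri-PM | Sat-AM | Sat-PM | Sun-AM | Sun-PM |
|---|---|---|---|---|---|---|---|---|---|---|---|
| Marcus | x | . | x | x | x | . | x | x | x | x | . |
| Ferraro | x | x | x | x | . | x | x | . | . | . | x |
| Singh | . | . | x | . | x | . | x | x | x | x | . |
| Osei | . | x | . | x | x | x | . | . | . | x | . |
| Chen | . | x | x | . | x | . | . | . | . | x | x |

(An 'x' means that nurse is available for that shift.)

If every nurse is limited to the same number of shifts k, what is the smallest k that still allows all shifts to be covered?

3

With 5 nurses and 14 worker-slots to fill, someone must work at least ⌈14/5⌉ = 3 shifts, so k ≥ 3.
k = 3 works: Tue-PM→Marcus+Ferraro, Wed-AM→Osei, Wed-PM→Singh+Chen, Thu-AM→Osei, Thu-PM→Osei, Fri-AM→Ferraro, Fri-PM→Singh, Sat-AM→Marcus+Singh, Sat-PM→Marcus, Sun-AM→Chen, Sun-PM→Ferraro.
Loads: Marcus 3, Ferraro 3, Singh 3, Osei 3, Chen 2 — all ≤ 3.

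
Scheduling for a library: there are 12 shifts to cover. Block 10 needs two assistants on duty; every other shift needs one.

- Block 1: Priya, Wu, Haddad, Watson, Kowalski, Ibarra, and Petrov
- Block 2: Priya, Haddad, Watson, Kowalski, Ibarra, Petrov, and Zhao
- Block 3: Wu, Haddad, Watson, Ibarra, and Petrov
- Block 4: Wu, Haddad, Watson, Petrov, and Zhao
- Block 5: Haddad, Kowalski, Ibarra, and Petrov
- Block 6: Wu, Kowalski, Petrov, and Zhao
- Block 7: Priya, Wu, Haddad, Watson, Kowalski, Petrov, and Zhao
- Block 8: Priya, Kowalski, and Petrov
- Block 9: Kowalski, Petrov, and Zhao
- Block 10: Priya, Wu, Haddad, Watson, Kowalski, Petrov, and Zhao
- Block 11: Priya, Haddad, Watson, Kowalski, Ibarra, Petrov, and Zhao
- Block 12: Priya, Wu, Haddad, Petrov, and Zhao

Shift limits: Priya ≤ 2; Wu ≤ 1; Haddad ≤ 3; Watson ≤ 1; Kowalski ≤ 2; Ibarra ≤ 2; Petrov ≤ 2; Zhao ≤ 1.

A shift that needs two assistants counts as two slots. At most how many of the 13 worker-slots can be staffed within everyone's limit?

Total capacity across all assistants is 2+1+3+1+2+2+2+1 = 14, and 13 slots are needed, so at most 13 can be filled.
An assignment achieving 13: Block 1→Watson, Block 2→Kowalski, Block 3→Haddad, Block 4→Haddad, Block 5→Haddad, Block 6→Wu, Block 7→Petrov, Block 8→Priya, Block 9→Kowalski, Block 10→Petrov+Zhao, Block 11→Ibarra, Block 12→Priya.
Loads: Priya 2/2, Wu 1/1, Haddad 3/3, Watson 1/1, Kowalski 2/2, Ibarra 1/2, Petrov 2/2, Zhao 1/1.

13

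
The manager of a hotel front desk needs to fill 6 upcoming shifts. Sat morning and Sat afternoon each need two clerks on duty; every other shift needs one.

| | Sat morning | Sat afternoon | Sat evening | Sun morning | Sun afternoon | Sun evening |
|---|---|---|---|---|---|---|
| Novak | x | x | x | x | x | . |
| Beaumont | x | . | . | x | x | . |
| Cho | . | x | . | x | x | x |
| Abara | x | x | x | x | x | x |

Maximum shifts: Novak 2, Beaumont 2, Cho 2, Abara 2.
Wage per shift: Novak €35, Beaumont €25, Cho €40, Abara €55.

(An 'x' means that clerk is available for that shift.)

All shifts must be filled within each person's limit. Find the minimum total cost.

Picking the cheapest available clerk for each shift independently would cost €260, but that ignores the shift limits.
An optimal schedule: Sat morning→Novak+Beaumont, Sat afternoon→Cho+Abara, Sat evening→Novak, Sun morning→Beaumont, Sun afternoon→Abara, Sun evening→Cho.
Total: 35 + 25 + 40 + 55 + 35 + 25 + 55 + 40 = €310.

€310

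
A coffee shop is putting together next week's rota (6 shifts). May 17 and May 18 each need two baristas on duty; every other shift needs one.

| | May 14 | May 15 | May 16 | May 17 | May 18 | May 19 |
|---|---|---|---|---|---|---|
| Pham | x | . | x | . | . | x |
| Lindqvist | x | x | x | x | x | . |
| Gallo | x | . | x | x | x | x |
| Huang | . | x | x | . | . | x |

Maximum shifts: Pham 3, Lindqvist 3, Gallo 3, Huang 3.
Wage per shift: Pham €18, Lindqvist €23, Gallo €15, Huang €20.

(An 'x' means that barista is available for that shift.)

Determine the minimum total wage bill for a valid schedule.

€147

May 17 can only be covered by Lindqvist and Gallo, so that assignment is forced.
May 18 can only be covered by Lindqvist and Gallo, so that assignment is forced.
Picking the cheapest available barista for each shift independently would cost €141, but that ignores the shift limits.
An optimal schedule: May 14→Gallo, May 15→Huang, May 16→Pham, May 17→Gallo+Lindqvist, May 18→Gallo+Lindqvist, May 19→Pham.
Total: 15 + 20 + 18 + 15 + 23 + 15 + 23 + 18 = €147.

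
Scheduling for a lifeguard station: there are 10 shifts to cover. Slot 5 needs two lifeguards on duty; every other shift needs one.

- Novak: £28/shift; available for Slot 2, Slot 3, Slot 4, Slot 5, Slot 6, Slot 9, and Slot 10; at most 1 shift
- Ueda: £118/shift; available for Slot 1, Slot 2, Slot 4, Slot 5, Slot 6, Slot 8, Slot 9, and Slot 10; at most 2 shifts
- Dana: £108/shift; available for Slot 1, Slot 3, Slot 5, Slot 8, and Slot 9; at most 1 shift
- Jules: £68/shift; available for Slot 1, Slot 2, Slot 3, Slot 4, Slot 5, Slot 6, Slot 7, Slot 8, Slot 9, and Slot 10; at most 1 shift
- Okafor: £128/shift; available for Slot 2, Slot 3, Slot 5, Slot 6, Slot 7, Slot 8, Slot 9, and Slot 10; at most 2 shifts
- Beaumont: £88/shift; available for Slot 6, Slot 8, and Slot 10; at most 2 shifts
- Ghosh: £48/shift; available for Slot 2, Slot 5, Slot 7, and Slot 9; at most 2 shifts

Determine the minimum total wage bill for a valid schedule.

£968

Picking the cheapest available lifeguard for each shift independently would cost £428, but that ignores the shift limits.
An optimal schedule: Slot 1→Ueda, Slot 2→Ueda, Slot 3→Dana, Slot 4→Novak, Slot 5→Okafor+Ghosh, Slot 6→Okafor, Slot 7→Jules, Slot 8→Beaumont, Slot 9→Ghosh, Slot 10→Beaumont.
Total: 118 + 118 + 108 + 28 + 128 + 48 + 128 + 68 + 88 + 48 + 88 = £968.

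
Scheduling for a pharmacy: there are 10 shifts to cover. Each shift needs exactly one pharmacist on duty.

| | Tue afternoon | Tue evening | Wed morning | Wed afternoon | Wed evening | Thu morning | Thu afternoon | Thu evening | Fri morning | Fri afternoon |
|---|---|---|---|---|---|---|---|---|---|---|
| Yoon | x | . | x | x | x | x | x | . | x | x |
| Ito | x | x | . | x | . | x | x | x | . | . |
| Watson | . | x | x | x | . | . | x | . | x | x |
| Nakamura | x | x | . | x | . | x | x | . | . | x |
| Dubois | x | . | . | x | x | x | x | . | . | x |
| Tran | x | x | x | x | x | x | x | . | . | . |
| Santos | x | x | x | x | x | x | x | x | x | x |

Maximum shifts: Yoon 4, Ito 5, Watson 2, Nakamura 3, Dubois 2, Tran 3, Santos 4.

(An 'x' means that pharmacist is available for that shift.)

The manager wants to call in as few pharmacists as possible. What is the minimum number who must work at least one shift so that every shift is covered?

10 slots to fill and no one can take more than 5, so at least ⌈10/5⌉ = 2 pharmacists are needed.
Any 2 pharmacists together have capacity at most 5+4 = 9 < 10 slots, so 2 can never suffice.
Yoon, Ito, and Watson alone can cover everything: Tue afternoon→Yoon, Tue evening→Ito, Wed morning→Yoon, Wed afternoon→Ito, Wed evening→Yoon, Thu morning→Yoon, Thu afternoon→Ito, Thu evening→Ito, Fri morning→Watson, Fri afternoon→Watson.

3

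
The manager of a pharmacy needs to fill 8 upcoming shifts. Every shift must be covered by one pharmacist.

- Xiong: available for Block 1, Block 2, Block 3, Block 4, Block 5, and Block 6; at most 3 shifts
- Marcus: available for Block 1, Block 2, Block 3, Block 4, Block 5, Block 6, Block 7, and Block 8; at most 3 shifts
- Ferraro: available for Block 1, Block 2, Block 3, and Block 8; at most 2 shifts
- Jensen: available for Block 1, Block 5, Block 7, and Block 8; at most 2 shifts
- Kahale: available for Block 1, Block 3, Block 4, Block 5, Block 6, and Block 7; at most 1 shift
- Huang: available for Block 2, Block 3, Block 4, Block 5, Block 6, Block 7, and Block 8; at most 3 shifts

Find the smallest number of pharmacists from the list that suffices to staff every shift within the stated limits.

3

8 slots to fill and no one can take more than 3, so at least ⌈8/3⌉ = 3 pharmacists are needed.
Xiong, Marcus, and Ferraro alone can cover everything: Block 1→Marcus, Block 2→Ferraro, Block 3→Ferraro, Block 4→Xiong, Block 5→Xiong, Block 6→Xiong, Block 7→Marcus, Block 8→Marcus.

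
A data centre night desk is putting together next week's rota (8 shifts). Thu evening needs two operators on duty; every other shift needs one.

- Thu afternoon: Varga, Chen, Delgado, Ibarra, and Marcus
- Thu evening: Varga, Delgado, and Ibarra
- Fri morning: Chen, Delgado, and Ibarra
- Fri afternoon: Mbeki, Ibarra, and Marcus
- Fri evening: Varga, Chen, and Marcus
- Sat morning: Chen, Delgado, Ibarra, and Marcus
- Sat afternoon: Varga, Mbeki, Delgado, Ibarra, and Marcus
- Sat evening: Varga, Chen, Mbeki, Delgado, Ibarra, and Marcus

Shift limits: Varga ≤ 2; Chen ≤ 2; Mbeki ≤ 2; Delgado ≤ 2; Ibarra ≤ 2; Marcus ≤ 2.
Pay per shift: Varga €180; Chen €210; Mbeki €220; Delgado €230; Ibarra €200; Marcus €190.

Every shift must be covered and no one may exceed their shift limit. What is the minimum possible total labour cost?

€1780

Picking the cheapest available operator for each shift independently would cost €1680, but that ignores the shift limits.
An optimal schedule: Thu afternoon→Chen, Thu evening→Varga+Ibarra, Fri morning→Ibarra, Fri afternoon→Marcus, Fri evening→Varga, Sat morning→Marcus, Sat afternoon→Mbeki, Sat evening→Chen.
Total: 210 + 180 + 200 + 200 + 190 + 180 + 190 + 220 + 210 = €1780.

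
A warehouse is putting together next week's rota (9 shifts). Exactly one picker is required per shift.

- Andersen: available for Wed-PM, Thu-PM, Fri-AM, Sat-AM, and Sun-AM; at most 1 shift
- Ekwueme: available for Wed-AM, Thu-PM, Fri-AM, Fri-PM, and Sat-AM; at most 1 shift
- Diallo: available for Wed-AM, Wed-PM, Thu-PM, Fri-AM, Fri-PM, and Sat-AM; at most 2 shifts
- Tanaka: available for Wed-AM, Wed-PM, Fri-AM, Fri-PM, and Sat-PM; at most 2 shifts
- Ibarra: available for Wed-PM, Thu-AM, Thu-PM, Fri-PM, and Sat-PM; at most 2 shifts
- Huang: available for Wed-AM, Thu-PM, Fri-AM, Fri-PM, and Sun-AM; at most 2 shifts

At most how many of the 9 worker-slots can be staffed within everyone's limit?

Total capacity across all pickers is 1+1+2+2+2+2 = 10, and 9 slots are needed, so at most 9 can be filled.
An assignment achieving 9: Wed-AM→Diallo, Wed-PM→Diallo, Thu-AM→Ibarra, Thu-PM→Ibarra, Fri-AM→Tanaka, Fri-PM→Huang, Sat-AM→Ekwueme, Sat-PM→Tanaka, Sun-AM→Andersen.
Loads: Andersen 1/1, Ekwueme 1/1, Diallo 2/2, Tanaka 2/2, Ibarra 2/2, Huang 1/2.

9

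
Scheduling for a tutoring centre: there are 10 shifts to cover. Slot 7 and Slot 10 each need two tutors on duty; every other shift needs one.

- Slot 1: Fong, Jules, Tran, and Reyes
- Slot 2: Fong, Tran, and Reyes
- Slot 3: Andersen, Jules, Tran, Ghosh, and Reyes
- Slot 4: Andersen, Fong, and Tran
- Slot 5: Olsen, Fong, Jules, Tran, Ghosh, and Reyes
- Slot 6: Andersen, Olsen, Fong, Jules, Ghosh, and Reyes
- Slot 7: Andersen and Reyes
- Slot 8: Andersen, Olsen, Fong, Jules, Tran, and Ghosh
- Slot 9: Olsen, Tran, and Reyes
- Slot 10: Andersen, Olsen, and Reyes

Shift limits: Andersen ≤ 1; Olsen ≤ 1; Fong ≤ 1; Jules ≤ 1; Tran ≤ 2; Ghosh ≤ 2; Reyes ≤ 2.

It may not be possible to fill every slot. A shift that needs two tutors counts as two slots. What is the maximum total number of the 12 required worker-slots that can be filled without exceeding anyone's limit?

Total capacity across all tutors is 1+1+1+1+2+2+2 = 10, and 12 slots are needed, so at most 10 can be filled.
An assignment achieving 10: Slot 1→Jules, Slot 2→Fong, Slot 3→Tran, Slot 4→Tran, Slot 5→Ghosh, Slot 6→Ghosh, Slot 7→Andersen+Reyes, Slot 9→Olsen, Slot 10→Reyes.
Loads: Andersen 1/1, Olsen 1/1, Fong 1/1, Jules 1/1, Tran 2/2, Ghosh 2/2, Reyes 2/2.

10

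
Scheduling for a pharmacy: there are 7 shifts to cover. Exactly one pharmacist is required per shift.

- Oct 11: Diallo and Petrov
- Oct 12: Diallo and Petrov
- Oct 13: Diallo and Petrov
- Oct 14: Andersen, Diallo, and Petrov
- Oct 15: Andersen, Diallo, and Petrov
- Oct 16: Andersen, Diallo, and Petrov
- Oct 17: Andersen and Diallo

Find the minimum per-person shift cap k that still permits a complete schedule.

With 3 pharmacists and 7 worker-slots to fill, someone must work at least ⌈7/3⌉ = 3 shifts, so k ≥ 3.
k = 3 works: Oct 11→Diallo, Oct 12→Diallo, Oct 13→Diallo, Oct 14→Andersen, Oct 15→Andersen, Oct 16→Petrov, Oct 17→Andersen.
Loads: Andersen 3, Diallo 3, Petrov 1 — all ≤ 3.

3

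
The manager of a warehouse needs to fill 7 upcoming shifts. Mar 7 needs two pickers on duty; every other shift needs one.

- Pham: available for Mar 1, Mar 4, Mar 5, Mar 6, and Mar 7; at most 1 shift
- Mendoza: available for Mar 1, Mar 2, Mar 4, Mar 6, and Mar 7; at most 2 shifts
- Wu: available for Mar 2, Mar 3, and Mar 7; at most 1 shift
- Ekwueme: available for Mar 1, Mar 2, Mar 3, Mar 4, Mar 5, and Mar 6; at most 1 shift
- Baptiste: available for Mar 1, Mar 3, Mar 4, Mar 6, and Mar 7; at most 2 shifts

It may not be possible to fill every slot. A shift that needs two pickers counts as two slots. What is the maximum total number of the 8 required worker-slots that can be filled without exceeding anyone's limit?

7

Total capacity across all pickers is 1+2+1+1+2 = 7, and 8 slots are needed, so at most 7 can be filled.
An assignment achieving 7: Mar 1→Mendoza, Mar 2→Mendoza, Mar 3→Wu, Mar 4→Ekwueme, Mar 5→Pham, Mar 6→Baptiste, Mar 7→Baptiste.
Loads: Pham 1/1, Mendoza 2/2, Wu 1/1, Ekwueme 1/1, Baptiste 2/2.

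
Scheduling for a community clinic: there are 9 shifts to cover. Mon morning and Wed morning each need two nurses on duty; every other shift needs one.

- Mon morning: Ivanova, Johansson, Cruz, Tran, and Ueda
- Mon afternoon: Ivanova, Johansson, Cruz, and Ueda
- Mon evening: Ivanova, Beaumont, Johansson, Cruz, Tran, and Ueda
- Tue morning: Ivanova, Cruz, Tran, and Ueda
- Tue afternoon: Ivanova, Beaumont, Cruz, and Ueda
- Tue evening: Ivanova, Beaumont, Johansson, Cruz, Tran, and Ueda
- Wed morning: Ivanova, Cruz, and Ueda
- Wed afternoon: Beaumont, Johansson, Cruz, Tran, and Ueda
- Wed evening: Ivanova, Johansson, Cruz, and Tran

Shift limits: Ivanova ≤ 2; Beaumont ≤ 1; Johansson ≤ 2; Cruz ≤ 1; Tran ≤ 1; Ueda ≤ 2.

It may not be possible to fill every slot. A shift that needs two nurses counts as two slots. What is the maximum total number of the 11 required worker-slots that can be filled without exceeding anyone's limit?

9

Total capacity across all nurses is 2+1+2+1+1+2 = 9, and 11 slots are needed, so at most 9 can be filled.
An assignment achieving 9: Mon morning→Johansson+Ueda, Mon afternoon→Ivanova, Tue morning→Tran, Tue afternoon→Beaumont, Wed morning→Ivanova+Cruz, Wed afternoon→Ueda, Wed evening→Johansson.
Loads: Ivanova 2/2, Beaumont 1/1, Johansson 2/2, Cruz 1/1, Tran 1/1, Ueda 2/2.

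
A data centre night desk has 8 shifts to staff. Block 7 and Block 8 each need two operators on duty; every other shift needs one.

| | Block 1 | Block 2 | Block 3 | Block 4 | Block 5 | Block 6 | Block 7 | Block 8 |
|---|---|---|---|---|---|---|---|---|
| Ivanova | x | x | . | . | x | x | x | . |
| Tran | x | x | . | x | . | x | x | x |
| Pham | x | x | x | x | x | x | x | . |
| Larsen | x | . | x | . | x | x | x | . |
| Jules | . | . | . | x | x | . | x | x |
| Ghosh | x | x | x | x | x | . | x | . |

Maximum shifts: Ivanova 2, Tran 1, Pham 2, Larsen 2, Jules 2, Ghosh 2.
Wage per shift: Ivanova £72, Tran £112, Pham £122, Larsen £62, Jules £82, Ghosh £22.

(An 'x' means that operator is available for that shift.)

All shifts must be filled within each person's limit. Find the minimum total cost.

Block 8 can only be covered by Tran and Jules, so that assignment is forced.
Picking the cheapest available operator for each shift independently would cost £450, but that ignores the shift limits.
An optimal schedule: Block 1→Larsen, Block 2→Ghosh, Block 3→Ghosh, Block 4→Jules, Block 5→Ivanova, Block 6→Larsen, Block 7→Ivanova+Pham, Block 8→Jules+Tran.
Total: 62 + 22 + 22 + 82 + 72 + 62 + 72 + 122 + 82 + 112 = £710.

£710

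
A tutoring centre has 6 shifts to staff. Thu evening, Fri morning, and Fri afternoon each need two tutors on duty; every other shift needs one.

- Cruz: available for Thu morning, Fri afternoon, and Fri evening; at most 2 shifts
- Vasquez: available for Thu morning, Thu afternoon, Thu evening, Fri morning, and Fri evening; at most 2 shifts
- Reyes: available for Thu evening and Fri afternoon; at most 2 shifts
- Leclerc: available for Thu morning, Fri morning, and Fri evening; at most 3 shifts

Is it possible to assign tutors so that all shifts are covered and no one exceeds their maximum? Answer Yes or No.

No

Total capacity is 9 and 9 slots are needed, so capacity alone doesn't rule it out.
Shifts {Thu afternoon, Thu evening, Fri morning} need 5 worker-slots in total, but the tutors available for any of those shifts (Vasquez, Reyes, and Leclerc) can supply at most 4 among them. So no valid schedule exists.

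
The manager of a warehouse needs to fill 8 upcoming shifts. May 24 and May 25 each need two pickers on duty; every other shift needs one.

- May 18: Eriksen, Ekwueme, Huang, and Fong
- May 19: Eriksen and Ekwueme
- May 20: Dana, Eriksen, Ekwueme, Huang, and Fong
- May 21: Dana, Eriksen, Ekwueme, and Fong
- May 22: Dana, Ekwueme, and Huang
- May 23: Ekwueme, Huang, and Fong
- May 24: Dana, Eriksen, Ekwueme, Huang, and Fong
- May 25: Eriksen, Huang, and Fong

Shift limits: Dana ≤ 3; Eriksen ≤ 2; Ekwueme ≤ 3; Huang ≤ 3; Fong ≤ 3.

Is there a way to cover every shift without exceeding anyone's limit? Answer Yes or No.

Yes

One valid schedule: May 18→Ekwueme, May 19→Eriksen, May 20→Dana, May 21→Dana, May 22→Dana, May 23→Ekwueme, May 24→Ekwueme+Huang, May 25→Eriksen+Huang.
Loads: Dana 3/3, Eriksen 2/2, Ekwueme 3/3, Huang 2/3, Fong 0/3 — all within limits.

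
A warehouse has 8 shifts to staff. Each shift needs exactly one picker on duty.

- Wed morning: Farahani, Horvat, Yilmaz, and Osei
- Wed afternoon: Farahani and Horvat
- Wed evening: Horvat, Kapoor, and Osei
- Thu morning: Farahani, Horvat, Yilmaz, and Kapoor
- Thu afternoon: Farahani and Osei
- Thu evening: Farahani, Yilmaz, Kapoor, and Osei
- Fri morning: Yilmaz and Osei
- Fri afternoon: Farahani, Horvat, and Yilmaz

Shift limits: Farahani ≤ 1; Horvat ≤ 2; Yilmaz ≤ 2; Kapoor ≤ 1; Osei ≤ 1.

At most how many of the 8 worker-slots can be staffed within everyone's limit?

Total capacity across all pickers is 1+2+2+1+1 = 7, and 8 slots are needed, so at most 7 can be filled.
An assignment achieving 7: Wed morning→Yilmaz, Wed afternoon→Farahani, Wed evening→Horvat, Thu morning→Kapoor, Thu afternoon→Osei, Fri morning→Yilmaz, Fri afternoon→Horvat.
Loads: Farahani 1/1, Horvat 2/2, Yilmaz 2/2, Kapoor 1/1, Osei 1/1.

7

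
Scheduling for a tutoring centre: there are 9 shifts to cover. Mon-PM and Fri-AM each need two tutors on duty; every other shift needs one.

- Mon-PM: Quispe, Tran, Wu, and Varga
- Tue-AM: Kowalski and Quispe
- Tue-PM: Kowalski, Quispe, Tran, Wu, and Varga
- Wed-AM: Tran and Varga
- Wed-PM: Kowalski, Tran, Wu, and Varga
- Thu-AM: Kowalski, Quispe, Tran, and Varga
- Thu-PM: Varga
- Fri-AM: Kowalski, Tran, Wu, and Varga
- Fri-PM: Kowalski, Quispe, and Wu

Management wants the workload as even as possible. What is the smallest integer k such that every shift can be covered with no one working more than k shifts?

3

With 5 tutors and 11 worker-slots to fill, someone must work at least ⌈11/5⌉ = 3 shifts, so k ≥ 3.
k = 3 works: Mon-PM→Quispe+Tran, Tue-AM→Kowalski, Tue-PM→Quispe, Wed-AM→Tran, Wed-PM→Kowalski, Thu-AM→Quispe, Thu-PM→Varga, Fri-AM→Tran+Wu, Fri-PM→Kowalski.
Loads: Kowalski 3, Quispe 3, Tran 3, Wu 1, Varga 1 — all ≤ 3.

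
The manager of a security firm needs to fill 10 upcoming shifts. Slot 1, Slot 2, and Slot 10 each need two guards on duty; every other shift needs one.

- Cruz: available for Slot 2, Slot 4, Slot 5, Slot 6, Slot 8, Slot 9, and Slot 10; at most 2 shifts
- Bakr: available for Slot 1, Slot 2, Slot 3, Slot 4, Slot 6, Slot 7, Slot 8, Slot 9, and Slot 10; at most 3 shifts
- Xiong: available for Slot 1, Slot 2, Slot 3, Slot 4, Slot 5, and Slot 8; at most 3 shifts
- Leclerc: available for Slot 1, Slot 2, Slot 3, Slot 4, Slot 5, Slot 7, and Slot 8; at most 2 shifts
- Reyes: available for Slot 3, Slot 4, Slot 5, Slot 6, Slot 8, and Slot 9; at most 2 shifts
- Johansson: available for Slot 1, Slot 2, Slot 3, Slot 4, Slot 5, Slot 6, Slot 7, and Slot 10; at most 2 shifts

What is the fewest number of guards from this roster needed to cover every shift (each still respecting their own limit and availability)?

13 slots to fill and no one can take more than 3, so at least ⌈13/3⌉ = 5 guards are needed.
Any 5 guards together have capacity at most 3+3+2+2+2 = 12 < 13 slots, so 5 can never suffice.
Cruz, Bakr, Xiong, Leclerc, Reyes, and Johansson alone can cover everything: Slot 1→Leclerc+Johansson, Slot 2→Leclerc+Johansson, Slot 3→Xiong, Slot 4→Reyes, Slot 5→Xiong, Slot 6→Bakr, Slot 7→Bakr, Slot 8→Xiong, Slot 9→Cruz, Slot 10→Cruz+Bakr.

6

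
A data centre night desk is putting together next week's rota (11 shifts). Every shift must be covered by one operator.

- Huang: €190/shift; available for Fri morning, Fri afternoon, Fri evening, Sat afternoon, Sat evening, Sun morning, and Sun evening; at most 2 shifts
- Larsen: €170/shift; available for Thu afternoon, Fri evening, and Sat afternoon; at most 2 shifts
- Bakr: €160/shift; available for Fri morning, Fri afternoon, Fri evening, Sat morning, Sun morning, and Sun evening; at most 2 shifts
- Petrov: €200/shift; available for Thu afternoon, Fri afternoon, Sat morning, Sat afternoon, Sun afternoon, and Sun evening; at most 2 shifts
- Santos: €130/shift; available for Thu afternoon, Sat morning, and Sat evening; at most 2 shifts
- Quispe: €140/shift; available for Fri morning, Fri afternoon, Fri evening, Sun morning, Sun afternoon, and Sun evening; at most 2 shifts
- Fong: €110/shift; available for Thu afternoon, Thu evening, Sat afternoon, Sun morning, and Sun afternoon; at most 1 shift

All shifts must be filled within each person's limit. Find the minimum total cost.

Thu evening can only be covered by Fong, so that assignment is forced.
Picking the cheapest available operator for each shift independently would cost €1370, but that ignores the shift limits.
An optimal schedule: Thu afternoon→Larsen, Thu evening→Fong, Fri morning→Quispe, Fri afternoon→Bakr, Fri evening→Bakr, Sat morning→Santos, Sat afternoon→Larsen, Sat evening→Santos, Sun morning→Huang, Sun afternoon→Quispe, Sun evening→Huang.
Total: 170 + 110 + 140 + 160 + 160 + 130 + 170 + 130 + 190 + 140 + 190 = €1690.

€1690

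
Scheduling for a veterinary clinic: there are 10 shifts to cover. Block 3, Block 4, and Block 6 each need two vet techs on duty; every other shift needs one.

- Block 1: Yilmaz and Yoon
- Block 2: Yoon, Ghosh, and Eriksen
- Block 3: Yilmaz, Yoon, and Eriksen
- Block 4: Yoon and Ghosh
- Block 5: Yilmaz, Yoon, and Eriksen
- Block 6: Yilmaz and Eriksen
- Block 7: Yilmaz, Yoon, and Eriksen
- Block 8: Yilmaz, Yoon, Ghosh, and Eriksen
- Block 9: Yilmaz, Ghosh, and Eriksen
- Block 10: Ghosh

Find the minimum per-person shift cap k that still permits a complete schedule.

With 4 vet techs and 13 worker-slots to fill, someone must work at least ⌈13/4⌉ = 4 shifts, so k ≥ 4.
k = 4 works: Block 1→Yilmaz, Block 2→Yoon, Block 3→Yilmaz+Yoon, Block 4→Yoon+Ghosh, Block 5→Yilmaz, Block 6→Yilmaz+Eriksen, Block 7→Yoon, Block 8→Ghosh, Block 9→Ghosh, Block 10→Ghosh.
Loads: Yilmaz 4, Yoon 4, Ghosh 4, Eriksen 1 — all ≤ 4.

4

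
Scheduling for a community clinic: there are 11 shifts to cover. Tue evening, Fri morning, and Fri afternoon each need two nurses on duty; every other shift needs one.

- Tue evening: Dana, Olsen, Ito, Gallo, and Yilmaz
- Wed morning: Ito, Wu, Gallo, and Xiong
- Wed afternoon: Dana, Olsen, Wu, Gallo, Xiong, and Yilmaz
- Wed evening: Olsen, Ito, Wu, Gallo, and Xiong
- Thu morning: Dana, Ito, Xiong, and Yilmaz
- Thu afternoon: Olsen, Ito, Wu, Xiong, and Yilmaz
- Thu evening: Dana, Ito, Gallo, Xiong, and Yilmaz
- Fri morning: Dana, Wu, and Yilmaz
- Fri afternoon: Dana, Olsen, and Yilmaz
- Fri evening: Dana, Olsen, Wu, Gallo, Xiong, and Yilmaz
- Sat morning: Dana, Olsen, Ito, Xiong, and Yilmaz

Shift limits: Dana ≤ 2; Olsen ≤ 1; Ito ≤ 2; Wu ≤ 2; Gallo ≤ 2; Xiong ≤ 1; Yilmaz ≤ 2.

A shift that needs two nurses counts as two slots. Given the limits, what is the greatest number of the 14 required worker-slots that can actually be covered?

12

Total capacity across all nurses is 2+1+2+2+2+1+2 = 12, and 14 slots are needed, so at most 12 can be filled.
An assignment achieving 12: Tue evening→Gallo+Yilmaz, Wed morning→Ito, Wed evening→Wu, Thu morning→Ito, Thu afternoon→Xiong, Thu evening→Gallo, Fri morning→Dana+Wu, Fri afternoon→Dana+Olsen, Sat morning→Yilmaz.
Loads: Dana 2/2, Olsen 1/1, Ito 2/2, Wu 2/2, Gallo 2/2, Xiong 1/1, Yilmaz 2/2.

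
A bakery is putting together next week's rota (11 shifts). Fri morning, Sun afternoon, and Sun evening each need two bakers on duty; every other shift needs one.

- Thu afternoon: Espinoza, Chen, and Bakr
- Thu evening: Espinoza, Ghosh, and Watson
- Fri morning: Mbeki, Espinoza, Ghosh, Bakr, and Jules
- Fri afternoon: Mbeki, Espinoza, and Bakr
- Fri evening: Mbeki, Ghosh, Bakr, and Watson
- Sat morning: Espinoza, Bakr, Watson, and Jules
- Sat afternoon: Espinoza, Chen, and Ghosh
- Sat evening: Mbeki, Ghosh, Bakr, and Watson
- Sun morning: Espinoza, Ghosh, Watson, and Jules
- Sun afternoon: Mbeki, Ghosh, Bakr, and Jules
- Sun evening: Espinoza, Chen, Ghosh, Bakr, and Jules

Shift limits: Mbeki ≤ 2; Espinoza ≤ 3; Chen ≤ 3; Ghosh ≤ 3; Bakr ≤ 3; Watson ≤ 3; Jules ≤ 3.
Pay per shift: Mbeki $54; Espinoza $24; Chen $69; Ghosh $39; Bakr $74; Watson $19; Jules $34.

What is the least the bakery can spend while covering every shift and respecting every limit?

Picking the cheapest available baker for each shift independently would cost $356, but that ignores the shift limits.
An optimal schedule: Thu afternoon→Espinoza, Thu evening→Watson, Fri morning→Ghosh+Mbeki, Fri afternoon→Espinoza, Fri evening→Watson, Sat morning→Watson, Sat afternoon→Espinoza, Sat evening→Ghosh, Sun morning→Jules, Sun afternoon→Jules+Mbeki, Sun evening→Jules+Ghosh.
Total: 24 + 19 + 39 + 54 + 24 + 19 + 19 + 24 + 39 + 34 + 34 + 54 + 34 + 39 = $456.

$456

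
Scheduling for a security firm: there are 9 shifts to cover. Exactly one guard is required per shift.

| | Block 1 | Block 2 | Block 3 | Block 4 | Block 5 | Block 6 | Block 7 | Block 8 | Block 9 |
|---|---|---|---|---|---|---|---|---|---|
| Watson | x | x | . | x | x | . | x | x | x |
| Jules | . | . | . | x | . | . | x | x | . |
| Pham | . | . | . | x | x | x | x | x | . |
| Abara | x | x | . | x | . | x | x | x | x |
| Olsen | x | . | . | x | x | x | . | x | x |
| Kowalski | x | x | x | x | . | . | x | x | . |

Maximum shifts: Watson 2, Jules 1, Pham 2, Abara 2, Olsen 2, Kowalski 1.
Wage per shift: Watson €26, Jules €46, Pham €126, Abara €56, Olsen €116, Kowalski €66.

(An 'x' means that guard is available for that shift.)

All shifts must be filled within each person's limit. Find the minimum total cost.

€634

Block 3 can only be covered by Kowalski, so that assignment is forced.
Picking the cheapest available guard for each shift independently would cost €304, but that ignores the shift limits.
An optimal schedule: Block 1→Olsen, Block 2→Watson, Block 3→Kowalski, Block 4→Olsen, Block 5→Watson, Block 6→Abara, Block 7→Jules, Block 8→Pham, Block 9→Abara.
Total: 116 + 26 + 66 + 116 + 26 + 56 + 46 + 126 + 56 = €634.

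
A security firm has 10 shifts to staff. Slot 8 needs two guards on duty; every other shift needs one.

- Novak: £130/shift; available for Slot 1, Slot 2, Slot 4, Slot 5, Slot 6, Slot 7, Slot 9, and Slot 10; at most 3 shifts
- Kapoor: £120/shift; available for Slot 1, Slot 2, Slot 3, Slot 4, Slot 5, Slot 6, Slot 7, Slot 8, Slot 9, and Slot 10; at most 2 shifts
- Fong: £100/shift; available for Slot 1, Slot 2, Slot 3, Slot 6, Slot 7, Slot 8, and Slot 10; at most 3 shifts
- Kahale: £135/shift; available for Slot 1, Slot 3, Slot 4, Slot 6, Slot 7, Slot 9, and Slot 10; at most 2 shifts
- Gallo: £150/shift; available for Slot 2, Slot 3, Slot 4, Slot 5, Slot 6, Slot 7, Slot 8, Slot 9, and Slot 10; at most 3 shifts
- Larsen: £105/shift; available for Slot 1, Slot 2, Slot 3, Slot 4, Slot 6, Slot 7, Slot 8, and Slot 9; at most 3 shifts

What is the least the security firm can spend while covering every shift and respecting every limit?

£1245

Picking the cheapest available guard for each shift independently would cost £1135, but that ignores the shift limits.
An optimal schedule: Slot 1→Fong, Slot 2→Fong, Slot 3→Fong, Slot 4→Larsen, Slot 5→Kapoor, Slot 6→Novak, Slot 7→Novak, Slot 8→Larsen+Kapoor, Slot 9→Larsen, Slot 10→Novak.
Total: 100 + 100 + 100 + 105 + 120 + 130 + 130 + 105 + 120 + 105 + 130 = £1245.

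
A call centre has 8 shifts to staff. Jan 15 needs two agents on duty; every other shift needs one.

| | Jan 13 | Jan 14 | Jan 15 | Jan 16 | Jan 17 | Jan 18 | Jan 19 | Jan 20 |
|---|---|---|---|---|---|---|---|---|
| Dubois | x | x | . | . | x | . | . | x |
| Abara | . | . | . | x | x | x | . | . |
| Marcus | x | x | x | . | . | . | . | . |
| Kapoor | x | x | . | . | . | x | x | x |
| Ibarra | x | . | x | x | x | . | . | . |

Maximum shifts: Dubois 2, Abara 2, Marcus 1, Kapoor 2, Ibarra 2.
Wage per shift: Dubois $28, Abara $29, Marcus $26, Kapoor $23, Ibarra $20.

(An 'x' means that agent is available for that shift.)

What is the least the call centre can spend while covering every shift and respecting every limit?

Jan 15 can only be covered by Marcus and Ibarra, so that assignment is forced.
Jan 19 can only be covered by Kapoor, so that assignment is forced.
Picking the cheapest available agent for each shift independently would cost $198, but that ignores the shift limits.
An optimal schedule: Jan 13→Kapoor, Jan 14→Dubois, Jan 15→Marcus+Ibarra, Jan 16→Abara, Jan 17→Ibarra, Jan 18→Abara, Jan 19→Kapoor, Jan 20→Dubois.
Total: 23 + 28 + 26 + 20 + 29 + 20 + 29 + 23 + 28 = $226.

$226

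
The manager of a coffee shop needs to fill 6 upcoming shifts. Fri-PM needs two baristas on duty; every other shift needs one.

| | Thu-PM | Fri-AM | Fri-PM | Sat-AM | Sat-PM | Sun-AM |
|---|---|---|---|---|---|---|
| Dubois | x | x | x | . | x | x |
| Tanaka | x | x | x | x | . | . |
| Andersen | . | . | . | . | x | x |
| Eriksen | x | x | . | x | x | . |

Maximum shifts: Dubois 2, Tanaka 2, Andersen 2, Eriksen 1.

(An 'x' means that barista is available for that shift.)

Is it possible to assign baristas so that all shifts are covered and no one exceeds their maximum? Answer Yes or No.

Fri-PM can only be covered by Dubois and Tanaka, so that assignment is forced.
One valid schedule: Thu-PM→Dubois, Fri-AM→Eriksen, Fri-PM→Dubois+Tanaka, Sat-AM→Tanaka, Sat-PM→Andersen, Sun-AM→Andersen.
Loads: Dubois 2/2, Tanaka 2/2, Andersen 2/2, Eriksen 1/1 — all within limits.

Yes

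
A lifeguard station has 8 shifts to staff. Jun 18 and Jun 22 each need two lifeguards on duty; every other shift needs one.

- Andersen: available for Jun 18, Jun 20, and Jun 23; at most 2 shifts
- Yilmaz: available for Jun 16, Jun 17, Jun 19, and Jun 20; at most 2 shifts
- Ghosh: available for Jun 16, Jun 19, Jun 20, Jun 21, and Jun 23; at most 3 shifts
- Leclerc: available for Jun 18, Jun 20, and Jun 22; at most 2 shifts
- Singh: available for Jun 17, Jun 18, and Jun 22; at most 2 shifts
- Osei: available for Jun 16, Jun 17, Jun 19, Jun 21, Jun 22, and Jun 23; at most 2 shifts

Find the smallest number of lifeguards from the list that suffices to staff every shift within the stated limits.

5

10 slots to fill and no one can take more than 3, so at least ⌈10/3⌉ = 4 lifeguards are needed.
Any 4 lifeguards together have capacity at most 3+2+2+2 = 9 < 10 slots, so 4 can never suffice.
Andersen, Yilmaz, Ghosh, Leclerc, and Singh alone can cover everything: Jun 16→Yilmaz, Jun 17→Yilmaz, Jun 18→Andersen+Leclerc, Jun 19→Ghosh, Jun 20→Ghosh, Jun 21→Ghosh, Jun 22→Leclerc+Singh, Jun 23→Andersen.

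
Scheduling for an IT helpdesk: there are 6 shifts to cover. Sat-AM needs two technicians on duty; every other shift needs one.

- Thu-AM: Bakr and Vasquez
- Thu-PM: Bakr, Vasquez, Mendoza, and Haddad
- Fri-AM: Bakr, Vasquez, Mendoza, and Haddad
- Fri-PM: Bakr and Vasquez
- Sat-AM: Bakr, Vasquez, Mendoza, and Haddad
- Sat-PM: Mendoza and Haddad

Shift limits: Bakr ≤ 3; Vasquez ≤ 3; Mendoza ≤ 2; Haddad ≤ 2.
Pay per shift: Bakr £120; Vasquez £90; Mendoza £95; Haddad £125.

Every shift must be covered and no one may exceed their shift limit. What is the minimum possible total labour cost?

Picking the cheapest available technician for each shift independently would cost £640, but that ignores the shift limits.
An optimal schedule: Thu-AM→Vasquez, Thu-PM→Vasquez, Fri-AM→Bakr, Fri-PM→Vasquez, Sat-AM→Mendoza+Bakr, Sat-PM→Mendoza.
Total: 90 + 90 + 120 + 90 + 95 + 120 + 95 = £700.

£700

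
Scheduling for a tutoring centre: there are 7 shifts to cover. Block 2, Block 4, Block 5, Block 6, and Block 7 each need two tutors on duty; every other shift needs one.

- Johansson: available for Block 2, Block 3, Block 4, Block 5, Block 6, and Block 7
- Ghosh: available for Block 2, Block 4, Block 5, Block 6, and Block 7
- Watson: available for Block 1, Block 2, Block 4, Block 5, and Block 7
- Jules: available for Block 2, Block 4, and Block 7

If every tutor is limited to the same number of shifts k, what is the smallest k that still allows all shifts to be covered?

3

With 4 tutors and 12 worker-slots to fill, someone must work at least ⌈12/4⌉ = 3 shifts, so k ≥ 3.
k = 3 works: Block 1→Watson, Block 2→Ghosh+Jules, Block 3→Johansson, Block 4→Watson+Jules, Block 5→Johansson+Ghosh, Block 6→Johansson+Ghosh, Block 7→Watson+Jules.
Loads: Johansson 3, Ghosh 3, Watson 3, Jules 3 — all ≤ 3.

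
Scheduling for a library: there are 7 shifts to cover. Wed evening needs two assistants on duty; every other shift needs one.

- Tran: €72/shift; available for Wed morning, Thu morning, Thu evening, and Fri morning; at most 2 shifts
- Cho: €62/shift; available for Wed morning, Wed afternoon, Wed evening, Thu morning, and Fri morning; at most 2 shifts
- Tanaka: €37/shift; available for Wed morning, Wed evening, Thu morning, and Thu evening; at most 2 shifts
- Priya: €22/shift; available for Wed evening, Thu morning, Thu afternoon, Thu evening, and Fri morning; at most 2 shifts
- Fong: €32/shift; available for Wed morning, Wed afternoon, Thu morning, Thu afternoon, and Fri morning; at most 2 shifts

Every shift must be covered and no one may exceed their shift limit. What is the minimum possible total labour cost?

Picking the cheapest available assistant for each shift independently would cost €211, but that ignores the shift limits.
An optimal schedule: Wed morning→Fong, Wed afternoon→Fong, Wed evening→Priya+Tanaka, Thu morning→Cho, Thu afternoon→Priya, Thu evening→Tanaka, Fri morning→Cho.
Total: 32 + 32 + 22 + 37 + 62 + 22 + 37 + 62 = €306.

€306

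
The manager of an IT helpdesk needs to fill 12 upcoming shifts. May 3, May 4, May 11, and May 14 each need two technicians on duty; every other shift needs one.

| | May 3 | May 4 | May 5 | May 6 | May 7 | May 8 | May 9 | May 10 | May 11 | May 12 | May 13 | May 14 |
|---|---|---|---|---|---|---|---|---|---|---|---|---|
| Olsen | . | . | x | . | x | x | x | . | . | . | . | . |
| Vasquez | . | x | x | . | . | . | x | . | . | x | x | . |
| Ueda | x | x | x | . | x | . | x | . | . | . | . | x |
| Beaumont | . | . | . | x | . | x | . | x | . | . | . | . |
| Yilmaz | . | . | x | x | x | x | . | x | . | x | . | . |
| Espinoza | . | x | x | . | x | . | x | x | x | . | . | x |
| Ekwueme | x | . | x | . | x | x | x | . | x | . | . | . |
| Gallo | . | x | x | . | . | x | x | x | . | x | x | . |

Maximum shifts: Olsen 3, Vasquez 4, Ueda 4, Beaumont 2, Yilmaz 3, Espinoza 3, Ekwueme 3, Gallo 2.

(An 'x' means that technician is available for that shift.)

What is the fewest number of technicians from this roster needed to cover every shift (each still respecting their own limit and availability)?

5

16 slots to fill and no one can take more than 4, so at least ⌈16/4⌉ = 4 technicians are needed.
Any 4 technicians together have capacity at most 4+4+3+3 = 14 < 16 slots, so 4 can never suffice.
Vasquez, Ueda, Beaumont, Espinoza, and Ekwueme alone can cover everything: May 3→Ueda+Ekwueme, May 4→Vasquez+Ueda, May 5→Vasquez, May 6→Beaumont, May 7→Ueda, May 8→Beaumont, May 9→Ekwueme, May 10→Espinoza, May 11→Espinoza+Ekwueme, May 12→Vasquez, May 13→Vasquez, May 14→Ueda+Espinoza.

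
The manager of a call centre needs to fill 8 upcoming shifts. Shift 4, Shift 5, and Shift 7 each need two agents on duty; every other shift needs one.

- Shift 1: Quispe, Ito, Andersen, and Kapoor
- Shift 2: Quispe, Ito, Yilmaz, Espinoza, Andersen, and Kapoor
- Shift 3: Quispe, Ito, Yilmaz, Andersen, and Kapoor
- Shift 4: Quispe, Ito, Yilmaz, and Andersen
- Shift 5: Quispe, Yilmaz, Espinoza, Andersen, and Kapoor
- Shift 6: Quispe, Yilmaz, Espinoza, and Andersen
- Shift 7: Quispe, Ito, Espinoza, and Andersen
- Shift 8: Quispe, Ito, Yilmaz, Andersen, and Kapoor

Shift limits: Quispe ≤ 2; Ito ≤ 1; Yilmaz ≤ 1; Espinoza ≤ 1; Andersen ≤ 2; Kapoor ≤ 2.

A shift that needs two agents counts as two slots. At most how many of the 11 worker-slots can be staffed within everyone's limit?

9

Total capacity across all agents is 2+1+1+1+2+2 = 9, and 11 slots are needed, so at most 9 can be filled.
An assignment achieving 9: Shift 1→Quispe, Shift 3→Andersen, Shift 4→Quispe+Ito, Shift 5→Kapoor, Shift 6→Yilmaz, Shift 7→Espinoza+Andersen, Shift 8→Kapoor.
Loads: Quispe 2/2, Ito 1/1, Yilmaz 1/1, Espinoza 1/1, Andersen 2/2, Kapoor 2/2.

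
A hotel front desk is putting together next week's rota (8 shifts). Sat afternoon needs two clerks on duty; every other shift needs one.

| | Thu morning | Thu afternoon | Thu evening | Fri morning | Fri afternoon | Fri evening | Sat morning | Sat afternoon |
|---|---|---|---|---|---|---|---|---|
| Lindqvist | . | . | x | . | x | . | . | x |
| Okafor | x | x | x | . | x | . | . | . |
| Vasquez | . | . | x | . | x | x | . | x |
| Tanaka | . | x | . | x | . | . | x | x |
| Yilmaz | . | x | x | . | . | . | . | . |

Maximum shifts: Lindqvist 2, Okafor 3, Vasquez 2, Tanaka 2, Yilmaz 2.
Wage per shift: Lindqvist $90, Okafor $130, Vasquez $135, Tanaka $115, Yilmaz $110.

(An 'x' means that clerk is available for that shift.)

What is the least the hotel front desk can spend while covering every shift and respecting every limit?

Thu morning can only be covered by Okafor, so that assignment is forced.
Fri morning can only be covered by Tanaka, so that assignment is forced.
Fri evening can only be covered by Vasquez, so that assignment is forced.
Picking the cheapest available clerk for each shift independently would cost $990, but that ignores the shift limits.
An optimal schedule: Thu morning→Okafor, Thu afternoon→Yilmaz, Thu evening→Yilmaz, Fri morning→Tanaka, Fri afternoon→Lindqvist, Fri evening→Vasquez, Sat morning→Tanaka, Sat afternoon→Lindqvist+Vasquez.
Total: 130 + 110 + 110 + 115 + 90 + 135 + 115 + 90 + 135 = $1030.

$1030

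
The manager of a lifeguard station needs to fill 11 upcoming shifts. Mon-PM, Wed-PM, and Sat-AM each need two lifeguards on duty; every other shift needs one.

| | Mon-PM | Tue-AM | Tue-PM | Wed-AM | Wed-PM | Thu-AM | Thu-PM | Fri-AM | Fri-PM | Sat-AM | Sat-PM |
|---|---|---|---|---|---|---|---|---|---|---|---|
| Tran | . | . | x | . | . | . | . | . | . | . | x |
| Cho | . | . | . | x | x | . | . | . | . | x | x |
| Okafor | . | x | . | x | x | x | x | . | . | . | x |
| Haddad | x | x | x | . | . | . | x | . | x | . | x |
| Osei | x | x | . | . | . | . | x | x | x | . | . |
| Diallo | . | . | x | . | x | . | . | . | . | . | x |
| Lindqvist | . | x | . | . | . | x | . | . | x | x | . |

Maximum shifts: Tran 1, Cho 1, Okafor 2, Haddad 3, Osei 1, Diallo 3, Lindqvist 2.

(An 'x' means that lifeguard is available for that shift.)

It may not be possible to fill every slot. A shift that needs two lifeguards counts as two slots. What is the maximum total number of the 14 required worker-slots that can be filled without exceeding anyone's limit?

12

Total capacity across all lifeguards is 1+1+2+3+1+3+2 = 13, and 14 slots are needed, so at most 13 can be filled.
Shifts {Mon-PM, Fri-AM} need 3 slots but only Haddad and Osei are available for them, supplying at most 2 — so at least 1 slot must go unfilled.
An assignment achieving 12: Mon-PM→Haddad, Tue-AM→Lindqvist, Tue-PM→Tran, Wed-AM→Cho, Wed-PM→Okafor+Diallo, Thu-AM→Okafor, Thu-PM→Haddad, Fri-AM→Osei, Fri-PM→Haddad, Sat-AM→Lindqvist, Sat-PM→Diallo.
Loads: Tran 1/1, Cho 1/1, Okafor 2/2, Haddad 3/3, Osei 1/1, Diallo 2/3, Lindqvist 2/2.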